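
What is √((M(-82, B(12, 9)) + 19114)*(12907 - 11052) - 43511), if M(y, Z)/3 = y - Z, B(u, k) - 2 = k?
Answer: √34895414 ≈ 5907.2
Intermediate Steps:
B(u, k) = 2 + k
M(y, Z) = -3*Z + 3*y (M(y, Z) = 3*(y - Z) = -3*Z + 3*y)
√((M(-82, B(12, 9)) + 19114)*(12907 - 11052) - 43511) = √(((-3*(2 + 9) + 3*(-82)) + 19114)*(12907 - 11052) - 43511) = √(((-3*11 - 246) + 19114)*1855 - 43511) = √(((-33 - 246) + 19114)*1855 - 43511) = √((-279 + 19114)*1855 - 43511) = √(18835*1855 - 43511) = √(34938925 - 43511) = √34895414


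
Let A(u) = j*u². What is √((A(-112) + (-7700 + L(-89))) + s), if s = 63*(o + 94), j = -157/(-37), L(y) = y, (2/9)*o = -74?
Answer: √41591922/37 ≈ 174.30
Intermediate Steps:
o = -333 (o = (9/2)*(-74) = -333)
j = 157/37 (j = -157*(-1/37) = 157/37 ≈ 4.2432)
A(u) = 157*u²/37
s = -15057 (s = 63*(-333 + 94) = 63*(-239) = -15057)
√((A(-112) + (-7700 + L(-89))) + s) = √(((157/37)*(-112)² + (-7700 - 89)) - 15057) = √(((157/37)*12544 - 7789) - 15057) = √((1969408/37 - 7789) - 15057) = √(1681215/37 - 15057) = √(1124106/37) = √41591922/37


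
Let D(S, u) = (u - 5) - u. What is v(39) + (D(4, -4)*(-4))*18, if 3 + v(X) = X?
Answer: 396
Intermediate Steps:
D(S, u) = -5 (D(S, u) = (-5 + u) - u = -5)
v(X) = -3 + X
v(39) + (D(4, -4)*(-4))*18 = (-3 + 39) - 5*(-4)*18 = 36 + 20*18 = 36 + 360 = 396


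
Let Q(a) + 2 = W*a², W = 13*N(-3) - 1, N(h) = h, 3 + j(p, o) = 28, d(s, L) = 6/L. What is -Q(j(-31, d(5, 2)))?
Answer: 25002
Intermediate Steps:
j(p, o) = 25 (j(p, o) = -3 + 28 = 25)
W = -40 (W = 13*(-3) - 1 = -39 - 1 = -40)
Q(a) = -2 - 40*a²
-Q(j(-31, d(5, 2))) = -(-2 - 40*25²) = -(-2 - 40*625) = -(-2 - 25000) = -1*(-25002) = 25002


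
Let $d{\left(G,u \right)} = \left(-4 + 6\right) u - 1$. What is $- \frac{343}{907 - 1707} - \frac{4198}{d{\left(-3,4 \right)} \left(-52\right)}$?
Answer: $\frac{870813}{72800} \approx 11.962$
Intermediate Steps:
$d{\left(G,u \right)} = -1 + 2 u$ ($d{\left(G,u \right)} = 2 u - 1 = -1 + 2 u$)
$- \frac{343}{907 - 1707} - \frac{4198}{d{\left(-3,4 \right)} \left(-52\right)} = - \frac{343}{907 - 1707} - \frac{4198}{\left(-1 + 2 \cdot 4\right) \left(-52\right)} = - \frac{343}{-800} - \frac{4198}{\left(-1 + 8\right) \left(-52\right)} = \left(-343\right) \left(- \frac{1}{800}\right) - \frac{4198}{7 \left(-52\right)} = \frac{343}{800} - \frac{4198}{-364} = \frac{343}{800} - - \frac{2099}{182} = \frac{343}{800} + \frac{2099}{182} = \frac{870813}{72800}$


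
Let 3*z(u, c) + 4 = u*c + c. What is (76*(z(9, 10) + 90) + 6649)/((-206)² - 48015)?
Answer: -15921/5579 ≈ -2.8537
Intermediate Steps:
z(u, c) = -4/3 + c/3 + c*u/3 (z(u, c) = -4/3 + (u*c + c)/3 = -4/3 + (c*u + c)/3 = -4/3 + (c + c*u)/3 = -4/3 + (c/3 + c*u/3) = -4/3 + c/3 + c*u/3)
(76*(z(9, 10) + 90) + 6649)/((-206)² - 48015) = (76*((-4/3 + (⅓)*10 + (⅓)*10*9) + 90) + 6649)/((-206)² - 48015) = (76*((-4/3 + 10/3 + 30) + 90) + 6649)/(42436 - 48015) = (76*(32 + 90) + 6649)/(-5579) = (76*122 + 6649)*(-1/5579) = (9272 + 6649)*(-1/5579) = 15921*(-1/5579) = -15921/5579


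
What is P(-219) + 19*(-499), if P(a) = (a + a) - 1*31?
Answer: -9950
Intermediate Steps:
P(a) = -31 + 2*a (P(a) = 2*a - 31 = -31 + 2*a)
P(-219) + 19*(-499) = (-31 + 2*(-219)) + 19*(-499) = (-31 - 438) - 9481 = -469 - 9481 = -9950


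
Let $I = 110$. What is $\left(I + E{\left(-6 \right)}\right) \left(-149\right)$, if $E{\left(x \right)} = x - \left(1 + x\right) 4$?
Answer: $-18476$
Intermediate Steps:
$E{\left(x \right)} = -4 - 3 x$ ($E{\left(x \right)} = x - \left(4 + 4 x\right) = -4 - 3 x$)
$\left(I + E{\left(-6 \right)}\right) \left(-149\right) = \left(110 - -14\right) \left(-149\right) = \left(110 + \left(-4 + 18\right)\right) \left(-149\right) = \left(110 + 14\right) \left(-149\right) = 124 \left(-149\right) = -18476$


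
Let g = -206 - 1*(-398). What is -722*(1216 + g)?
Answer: -1016576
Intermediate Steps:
g = 192 (g = -206 + 398 = 192)
-722*(1216 + g) = -722*(1216 + 192) = -722*1408 = -1016576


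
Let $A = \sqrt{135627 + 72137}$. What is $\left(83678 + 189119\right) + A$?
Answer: $272797 + 2 \sqrt{51941} \approx 2.7325 \cdot 10^{5}$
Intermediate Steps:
$A = 2 \sqrt{51941}$ ($A = \sqrt{207764} = 2 \sqrt{51941} \approx 455.81$)
$\left(83678 + 189119\right) + A = \left(83678 + 189119\right) + 2 \sqrt{51941} = 272797 + 2 \sqrt{51941}$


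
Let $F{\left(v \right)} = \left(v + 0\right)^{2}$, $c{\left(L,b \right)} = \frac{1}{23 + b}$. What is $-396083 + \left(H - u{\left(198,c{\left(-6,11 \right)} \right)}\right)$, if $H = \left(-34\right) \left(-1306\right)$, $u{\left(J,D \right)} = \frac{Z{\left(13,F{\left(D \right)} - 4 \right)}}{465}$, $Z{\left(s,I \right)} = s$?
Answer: $- \frac{163530748}{465} \approx -3.5168 \cdot 10^{5}$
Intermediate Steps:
$F{\left(v \right)} = v^{2}$
$u{\left(J,D \right)} = \frac{13}{465}$
$H = 44404$
$-396083 + \left(H - u{\left(198,c{\left(-6,11 \right)} \right)}\right) = -396083 + \left(44404 - \frac{13}{465}\right) = -396083 + \frac{20647847}{465} = - \frac{163530748}{465}$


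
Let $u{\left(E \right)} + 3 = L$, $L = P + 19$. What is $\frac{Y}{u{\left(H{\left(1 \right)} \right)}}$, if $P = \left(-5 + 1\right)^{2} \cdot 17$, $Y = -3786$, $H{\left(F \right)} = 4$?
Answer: $- \frac{631}{48} \approx -13.146$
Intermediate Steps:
$P = 272$ ($P = \left(-4\right)^{2} \cdot 17 = 16 \cdot 17 = 272$)
$L = 291$ ($L = 272 + 19 = 291$)
$u{\left(E \right)} = 288$ ($u{\left(E \right)} = -3 + 291 = 288$)
$\frac{Y}{u{\left(H{\left(1 \right)} \right)}} = - \frac{3786}{288} = \left(-3786\right) \frac{1}{288} = - \frac{631}{48}$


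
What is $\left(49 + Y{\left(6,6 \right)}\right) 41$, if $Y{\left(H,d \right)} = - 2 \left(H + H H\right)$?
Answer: $-1435$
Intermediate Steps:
$Y{\left(H,d \right)} = - 2 H - 2 H^{2}$ ($Y{\left(H,d \right)} = - 2 \left(H + H^{2}\right) = - 2 H - 2 H^{2}$)
$\left(49 + Y{\left(6,6 \right)}\right) 41 = \left(49 - 12 \left(1 + 6\right)\right) 41 = \left(49 - 12 \cdot 7\right) 41 = \left(49 - 84\right) 41 = \left(-35\right) 41 = -1435$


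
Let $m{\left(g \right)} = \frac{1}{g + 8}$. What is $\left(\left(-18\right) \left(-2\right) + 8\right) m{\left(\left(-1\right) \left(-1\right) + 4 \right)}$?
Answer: $\frac{44}{13} \approx 3.3846$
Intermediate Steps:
$m{\left(g \right)} = \frac{1}{8 + g}$
$\left(\left(-18\right) \left(-2\right) + 8\right) m{\left(\left(-1\right) \left(-1\right) + 4 \right)} = \frac{\left(-18\right) \left(-2\right) + 8}{8 + \left(\left(-1\right) \left(-1\right) + 4\right)} = \frac{36 + 8}{8 + \left(1 + 4\right)} = \frac{44}{8 + 5} = \frac{44}{13}$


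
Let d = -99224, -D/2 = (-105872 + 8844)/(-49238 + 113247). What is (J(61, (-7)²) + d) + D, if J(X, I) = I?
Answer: -6347898519/64009 ≈ -99172.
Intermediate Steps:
D = 194056/64009 (D = -2*(-105872 + 8844)/(-49238 + 113247) = -(-194056)/64009 = -2*(-97028/64009) = 194056/64009 ≈ 3.0317)
(J(61, (-7)²) + d) + D = ((-7)² - 99224) + 194056/64009 = (49 - 99224) + 194056/64009 = -99175 + 194056/64009 = -6347898519/64009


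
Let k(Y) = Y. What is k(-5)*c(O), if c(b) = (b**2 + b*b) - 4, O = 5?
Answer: -230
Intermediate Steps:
c(b) = -4 + 2*b**2 (c(b) = (b**2 + b**2) - 4 = 2*b**2 - 4 = -4 + 2*b**2)
k(-5)*c(O) = -5*(-4 + 2*5**2) = -5*(-4 + 2*25) = -5*(-4 + 50) = -5*46 = -230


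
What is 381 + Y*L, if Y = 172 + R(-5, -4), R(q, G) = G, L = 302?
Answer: 51117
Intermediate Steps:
Y = 168 (Y = 172 - 4 = 168)
381 + Y*L = 381 + 168*302 = 381 + 50736 = 51117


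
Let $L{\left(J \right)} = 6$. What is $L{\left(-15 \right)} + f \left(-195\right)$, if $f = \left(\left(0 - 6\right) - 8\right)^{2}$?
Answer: $-38214$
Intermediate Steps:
$f = 196$ ($f = \left(\left(0 - 6\right) - 8\right)^{2} = \left(-6 - 8\right)^{2} = \left(-14\right)^{2} = 196$)
$L{\left(-15 \right)} + f \left(-195\right) = 6 + 196 \left(-195\right) = 6 - 38220 = -38214$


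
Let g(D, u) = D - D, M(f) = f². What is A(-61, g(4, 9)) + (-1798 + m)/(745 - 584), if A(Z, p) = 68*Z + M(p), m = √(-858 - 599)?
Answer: -669626/161 + I*√1457/161 ≈ -4159.2 + 0.23708*I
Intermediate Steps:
m = I*√1457 (m = √(-1457) = I*√1457 ≈ 38.171*I)
g(D, u) = 0
A(Z, p) = p² + 68*Z (A(Z, p) = 68*Z + p² = p² + 68*Z)
A(-61, g(4, 9)) + (-1798 + m)/(745 - 584) = (0² + 68*(-61)) + (-1798 + I*√1457)/(745 - 584) = (0 - 4148) + (-1798 + I*√1457)/161 = -4148 + (-1798 + I*√1457)*(1/161) = -4148 + (-1798/161 + I*√1457/161) = -669626/161 + I*√1457/161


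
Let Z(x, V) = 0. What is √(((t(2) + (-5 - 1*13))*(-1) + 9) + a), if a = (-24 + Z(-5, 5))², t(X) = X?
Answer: √601 ≈ 24.515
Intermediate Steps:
a = 576 (a = (-24 + 0)² = (-24)² = 576)
√(((t(2) + (-5 - 1*13))*(-1) + 9) + a) = √(((2 + (-5 - 1*13))*(-1) + 9) + 576) = √(((2 + (-5 - 13))*(-1) + 9) + 576) = √(((2 - 18)*(-1) + 9) + 576) = √((-16*(-1) + 9) + 576) = √((16 + 9) + 576) = √(25 + 576) = √601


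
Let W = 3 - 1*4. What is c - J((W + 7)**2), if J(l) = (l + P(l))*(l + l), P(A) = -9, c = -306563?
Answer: -308507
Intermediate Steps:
W = -1 (W = 3 - 4 = -1)
J(l) = 2*l*(-9 + l) (J(l) = (l - 9)*(l + l) = (-9 + l)*(2*l) = 2*l*(-9 + l))
c - J((W + 7)**2) = -306563 - 2*(-1 + 7)**2*(-9 + (-1 + 7)**2) = -306563 - 2*6**2*(-9 + 6**2) = -306563 - 2*36*(-9 + 36) = -306563 - 2*36*27 = -306563 - 1*1944 = -306563 - 1944 = -308507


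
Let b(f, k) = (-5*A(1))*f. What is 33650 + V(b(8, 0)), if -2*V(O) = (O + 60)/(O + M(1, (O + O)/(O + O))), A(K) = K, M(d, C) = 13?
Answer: 908560/27 ≈ 33650.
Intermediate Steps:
b(f, k) = -5*f (b(f, k) = (-5*1)*f = -5*f)
V(O) = -(60 + O)/(2*(13 + O)) (V(O) = -(O + 60)/(2*(O + 13)) = -(60 + O)/(2*(13 + O)))
33650 + V(b(8, 0)) = 33650 + (-60 - (-5)*8)/(2*(13 - 5*8)) = 33650 + (-60 - 1*(-40))/(2*(13 - 40)) = 33650 + (½)*(-60 + 40)/(-27) = 33650 + (½)*(-1/27)*(-20) = 33650 + 10/27 = 908560/27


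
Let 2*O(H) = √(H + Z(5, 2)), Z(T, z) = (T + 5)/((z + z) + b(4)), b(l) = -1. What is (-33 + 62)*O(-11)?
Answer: 29*I*√69/6 ≈ 40.149*I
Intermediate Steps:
Z(T, z) = (5 + T)/(-1 + 2*z) (Z(T, z) = (T + 5)/((z + z) - 1) = (5 + T)/(2*z - 1) = (5 + T)/(-1 + 2*z))
O(H) = √(10/3 + H)/2 (O(H) = √(H + (5 + 5)/(-1 + 2*2))/2 = √(H + 10/(-1 + 4))/2 = √(H + 10/3)/2 = √(10/3 + H)/2)
(-33 + 62)*O(-11) = (-33 + 62)*(√(30 + 9*(-11))/6) = 29*(√(30 - 99)/6) = 29*(√(-69)/6) = 29*((I*√69)/6) = 29*(I*√69/6) = 29*I*√69/6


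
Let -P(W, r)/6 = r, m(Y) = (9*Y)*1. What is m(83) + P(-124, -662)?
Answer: 4719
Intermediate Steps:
m(Y) = 9*Y
P(W, r) = -6*r
m(83) + P(-124, -662) = 9*83 - 6*(-662) = 747 + 3972 = 4719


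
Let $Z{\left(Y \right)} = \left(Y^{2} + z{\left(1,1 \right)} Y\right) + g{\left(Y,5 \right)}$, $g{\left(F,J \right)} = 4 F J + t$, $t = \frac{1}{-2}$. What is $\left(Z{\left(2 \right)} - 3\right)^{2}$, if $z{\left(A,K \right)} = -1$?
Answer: $\frac{5929}{4} \approx 1482.3$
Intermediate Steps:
$t = - \frac{1}{2} \approx -0.5$
$g{\left(F,J \right)} = - \frac{1}{2} + 4 F J$ ($g{\left(F,J \right)} = 4 F J - \frac{1}{2} = - \frac{1}{2} + 4 F J$)
$Z{\left(Y \right)} = - \frac{1}{2} + Y^{2} + 19 Y$ ($Z{\left(Y \right)} = \left(Y^{2} - Y\right) + \left(- \frac{1}{2} + 4 Y 5\right) = \left(Y^{2} - Y\right) + \left(- \frac{1}{2} + 20 Y\right) = - \frac{1}{2} + Y^{2} + 19 Y$)
$\left(Z{\left(2 \right)} - 3\right)^{2} = \left(\left(- \frac{1}{2} + 2^{2} + 19 \cdot 2\right) - 3\right)^{2} = \left(\left(- \frac{1}{2} + 4 + 38\right) - 3\right)^{2} = \left(\frac{83}{2} - 3\right)^{2} = \left(\frac{77}{2}\right)^{2} = \frac{5929}{4}$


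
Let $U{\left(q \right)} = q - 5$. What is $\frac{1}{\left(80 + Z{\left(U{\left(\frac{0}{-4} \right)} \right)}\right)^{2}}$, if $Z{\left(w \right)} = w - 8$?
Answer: $\frac{1}{4489} \approx 0.00022277$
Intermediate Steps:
$U{\left(q \right)} = -5 + q$
$Z{\left(w \right)} = -8 + w$
$\frac{1}{\left(80 + Z{\left(U{\left(\frac{0}{-4} \right)} \right)}\right)^{2}} = \frac{1}{\left(80 - 13\right)^{2}} = \frac{1}{67^{2}} = \frac{1}{4489}$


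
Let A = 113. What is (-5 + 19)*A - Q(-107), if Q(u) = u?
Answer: 1689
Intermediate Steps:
(-5 + 19)*A - Q(-107) = (-5 + 19)*113 - 1*(-107) = 14*113 + 107 = 1582 + 107 = 1689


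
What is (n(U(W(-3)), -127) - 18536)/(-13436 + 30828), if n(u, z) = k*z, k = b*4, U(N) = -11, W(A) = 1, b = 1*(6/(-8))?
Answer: -18155/17392 ≈ -1.0439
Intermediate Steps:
b = -¾ (b = 1*(6*(-⅛)) = 1*(-¾) = -¾ ≈ -0.75000)
k = -3 (k = -¾*4 = -3)
n(u, z) = -3*z
(n(U(W(-3)), -127) - 18536)/(-13436 + 30828) = (-3*(-127) - 18536)/(-13436 + 30828) = (381 - 18536)/17392 = -18155*1/17392 = -18155/17392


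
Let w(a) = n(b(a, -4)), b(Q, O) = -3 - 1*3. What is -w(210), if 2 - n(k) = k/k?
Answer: -1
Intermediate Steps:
b(Q, O) = -6 (b(Q, O) = -3 - 3 = -6)
n(k) = 1 (n(k) = 2 - k/k = 2 - 1*1 = 2 - 1 = 1)
w(a) = 1
-w(210) = -1*1 = -1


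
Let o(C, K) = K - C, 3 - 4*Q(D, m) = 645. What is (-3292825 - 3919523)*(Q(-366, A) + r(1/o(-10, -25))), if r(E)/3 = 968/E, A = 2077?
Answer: 315327460734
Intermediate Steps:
Q(D, m) = -321/2 (Q(D, m) = 3/4 - 1/4*645 = 3/4 - 645/4 = -321/2)
r(E) = 2904/E (r(E) = 3*(968/E) = 2904/E)
(-3292825 - 3919523)*(Q(-366, A) + r(1/o(-10, -25))) = (-3292825 - 3919523)*(-321/2 + 2904/(1/(-25 - 1*(-10)))) = -7212348*(-321/2 + 2904/(1/(-25 + 10))) = -7212348*(-321/2 + 2904/(1/(-15))) = -7212348*(-321/2 + 2904/(-1/15)) = -7212348*(-321/2 + 2904*(-15)) = -7212348*(-321/2 - 43560) = -7212348*(-87441/2) = 315327460734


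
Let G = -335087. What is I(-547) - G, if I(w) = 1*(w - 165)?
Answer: 334375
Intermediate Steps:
I(w) = -165 + w (I(w) = 1*(-165 + w) = -165 + w)
I(-547) - G = (-165 - 547) - 1*(-335087) = -712 + 335087 = 334375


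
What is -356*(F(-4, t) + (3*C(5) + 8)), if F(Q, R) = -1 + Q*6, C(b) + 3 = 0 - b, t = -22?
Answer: 14596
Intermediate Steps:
C(b) = -3 - b (C(b) = -3 + (0 - b) = -3 - b)
F(Q, R) = -1 + 6*Q
-356*(F(-4, t) + (3*C(5) + 8)) = -356*((-1 + 6*(-4)) + (3*(-3 - 1*5) + 8)) = -356*((-1 - 24) + (3*(-3 - 5) + 8)) = -356*(-25 + (3*(-8) + 8)) = -356*(-25 + (-24 + 8)) = -356*(-25 - 16) = -356*(-41) = 14596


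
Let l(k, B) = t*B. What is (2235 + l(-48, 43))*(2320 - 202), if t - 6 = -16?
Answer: 3822990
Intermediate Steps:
t = -10 (t = 6 - 16 = -10)
l(k, B) = -10*B
(2235 + l(-48, 43))*(2320 - 202) = (2235 - 10*43)*(2320 - 202) = (2235 - 430)*2118 = 1805*2118 = 3822990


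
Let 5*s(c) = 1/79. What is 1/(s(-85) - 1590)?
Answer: -395/628049 ≈ -0.00062893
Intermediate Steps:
s(c) = 1/395 (s(c) = (1/79)/5 = (1*(1/79))/5 = (1/5)*(1/79) = 1/395)
1/(s(-85) - 1590) = 1/(1/395 - 1590) = 1/(-628049/395) = -395/628049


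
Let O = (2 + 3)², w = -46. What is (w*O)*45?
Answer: -51750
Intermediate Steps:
O = 25 (O = 5² = 25)
(w*O)*45 = -46*25*45 = -1150*45 = -51750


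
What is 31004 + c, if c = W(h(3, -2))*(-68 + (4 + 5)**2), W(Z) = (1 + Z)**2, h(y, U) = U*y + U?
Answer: 31641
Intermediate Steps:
h(y, U) = U + U*y
c = 637 (c = (1 - 2*(1 + 3))**2*(-68 + (4 + 5)**2) = (1 - 2*4)**2*(-68 + 9**2) = (1 - 8)**2*(-68 + 81) = (-7)**2*13 = 49*13 = 637)
31004 + c = 31004 + 637 = 31641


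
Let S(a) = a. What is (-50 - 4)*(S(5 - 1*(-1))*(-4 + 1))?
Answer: 972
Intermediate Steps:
(-50 - 4)*(S(5 - 1*(-1))*(-4 + 1)) = (-50 - 4)*((5 - 1*(-1))*(-4 + 1)) = -54*(5 + 1)*(-3) = -324*(-3) = -54*(-18) = 972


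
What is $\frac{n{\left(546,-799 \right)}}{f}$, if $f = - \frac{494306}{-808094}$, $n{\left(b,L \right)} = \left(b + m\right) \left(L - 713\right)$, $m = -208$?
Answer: $- \frac{206490643632}{247153} \approx -8.3548 \cdot 10^{5}$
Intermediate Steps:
$n{\left(b,L \right)} = \left(-713 + L\right) \left(-208 + b\right)$ ($n{\left(b,L \right)} = \left(b - 208\right) \left(L - 713\right) = \left(-208 + b\right) \left(-713 + L\right) = \left(-713 + L\right) \left(-208 + b\right)$)
$f = \frac{247153}{404047}$ ($f = \left(-494306\right) \left(- \frac{1}{808094}\right) = \frac{247153}{404047} \approx 0.61169$)
$\frac{n{\left(546,-799 \right)}}{f} = \frac{148304 - 389298 - -166192 - 436254}{\frac{247153}{404047}} = \left(148304 - 389298 + 166192 - 436254\right) \frac{404047}{247153} = \left(-511056\right) \frac{404047}{247153} = - \frac{206490643632}{247153}$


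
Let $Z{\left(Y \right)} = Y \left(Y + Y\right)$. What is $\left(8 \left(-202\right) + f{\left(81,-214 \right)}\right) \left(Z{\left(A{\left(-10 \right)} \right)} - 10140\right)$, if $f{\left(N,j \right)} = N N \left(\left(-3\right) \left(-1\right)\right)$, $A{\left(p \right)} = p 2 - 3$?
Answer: $-164084494$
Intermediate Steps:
$A{\left(p \right)} = -3 + 2 p$ ($A{\left(p \right)} = 2 p - 3 = -3 + 2 p$)
$Z{\left(Y \right)} = 2 Y^{2}$ ($Z{\left(Y \right)} = Y 2 Y = 2 Y^{2}$)
$f{\left(N,j \right)} = 3 N^{2}$ ($f{\left(N,j \right)} = N^{2} \cdot 3 = 3 N^{2}$)
$\left(8 \left(-202\right) + f{\left(81,-214 \right)}\right) \left(Z{\left(A{\left(-10 \right)} \right)} - 10140\right) = \left(8 \left(-202\right) + 3 \cdot 81^{2}\right) \left(2 \left(-3 + 2 \left(-10\right)\right)^{2} - 10140\right) = \left(-1616 + 3 \cdot 6561\right) \left(2 \left(-3 - 20\right)^{2} - 10140\right) = \left(-1616 + 19683\right) \left(2 \left(-23\right)^{2} - 10140\right) = 18067 \left(2 \cdot 529 - 10140\right) = 18067 \left(1058 - 10140\right) = 18067 \left(-9082\right) = -164084494$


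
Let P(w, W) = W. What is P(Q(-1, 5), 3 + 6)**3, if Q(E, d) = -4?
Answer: 729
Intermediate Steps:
P(Q(-1, 5), 3 + 6)**3 = (3 + 6)**3 = 9**3 = 729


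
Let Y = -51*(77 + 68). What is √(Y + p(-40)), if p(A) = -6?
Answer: I*√7401 ≈ 86.029*I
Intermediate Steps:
Y = -7395 (Y = -51*145 = -7395)
√(Y + p(-40)) = √(-7395 - 6) = √(-7401) = I*√7401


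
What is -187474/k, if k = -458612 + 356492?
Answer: 93737/51060 ≈ 1.8358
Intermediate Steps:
k = -102120
-187474/k = -187474/(-102120) = -187474*(-1/102120) = 93737/51060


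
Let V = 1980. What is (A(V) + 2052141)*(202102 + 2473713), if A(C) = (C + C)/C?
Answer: 5491155021545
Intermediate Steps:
A(C) = 2 (A(C) = (2*C)/C = 2)
(A(V) + 2052141)*(202102 + 2473713) = (2 + 2052141)*(202102 + 2473713) = 2052143*2675815 = 5491155021545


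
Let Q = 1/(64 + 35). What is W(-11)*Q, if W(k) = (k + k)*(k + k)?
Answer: 44/9 ≈ 4.8889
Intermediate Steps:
W(k) = 4*k**2 (W(k) = (2*k)*(2*k) = 4*k**2)
Q = 1/99 ≈ 0.010101
W(-11)*Q = (4*(-11)**2)*(1/99) = (4*121)*(1/99) = 484*(1/99) = 44/9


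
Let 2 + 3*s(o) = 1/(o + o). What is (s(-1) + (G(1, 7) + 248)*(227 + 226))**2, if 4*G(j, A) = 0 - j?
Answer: 1813759804081/144 ≈ 1.2596e+10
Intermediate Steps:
G(j, A) = -j/4 (G(j, A) = (0 - j)/4 = (-j)/4 = -j/4)
s(o) = -2/3 + 1/(6*o) (s(o) = -2/3 + 1/(3*(o + o)) = -2/3 + 1/(3*((2*o))) = -2/3 + (1/(2*o))/3 = -2/3 + 1/(6*o))
(s(-1) + (G(1, 7) + 248)*(227 + 226))**2 = ((1/6)*(1 - 4*(-1))/(-1) + (-1/4*1 + 248)*(227 + 226))**2 = ((1/6)*(-1)*(1 + 4) + (-1/4 + 248)*453)**2 = ((1/6)*(-1)*5 + (991/4)*453)**2 = (-5/6 + 448923/4)**2 = (1346759/12)**2 = 1813759804081/144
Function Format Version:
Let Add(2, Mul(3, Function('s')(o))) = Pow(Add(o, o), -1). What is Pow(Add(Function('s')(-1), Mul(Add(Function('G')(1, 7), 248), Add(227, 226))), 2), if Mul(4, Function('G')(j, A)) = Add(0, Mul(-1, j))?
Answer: Rational(1813759804081, 144) ≈ 1.2596e+10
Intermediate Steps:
Function('G')(j, A) = Mul(Rational(-1, 4), j) (Function('G')(j, A) = Mul(Rational(1, 4), Add(0, Mul(-1, j))) = Mul(Rational(1, 4), Mul(-1, j)) = Mul(Rational(-1, 4), j))
Function('s')(o) = Add(Rational(-2, 3), Mul(Rational(1, 6), Pow(o, -1))) (Function('s')(o) = Add(Rational(-2, 3), Mul(Rational(1, 3), Pow(Add(o, o), -1))) = Add(Rational(-2, 3), Mul(Rational(1, 3), Pow(Mul(2, o), -1))) = Add(Rational(-2, 3), Mul(Rational(1, 3), Mul(Rational(1, 2), Pow(o, -1)))) = Add(Rational(-2, 3), Mul(Rational(1, 6), Pow(o, -1))))
Pow(Add(Function('s')(-1), Mul(Add(Function('G')(1, 7), 248), Add(227, 226))), 2) = Pow(Add(Mul(Rational(1, 6), Pow(-1, -1), Add(1, Mul(-4, -1))), Mul(Add(Mul(Rational(-1, 4), 1), 248), Add(227, 226))), 2) = Pow(Add(Mul(Rational(1, 6), -1, Add(1, 4)), Mul(Add(Rational(-1, 4), 248), 453)), 2) = Pow(Add(Mul(Rational(1, 6), -1, 5), Mul(Rational(991, 4), 453)), 2) = Pow(Add(Rational(-5, 6), Rational(448923, 4)), 2) = Pow(Rational(1346759, 12), 2) = Rational(1813759804081, 144)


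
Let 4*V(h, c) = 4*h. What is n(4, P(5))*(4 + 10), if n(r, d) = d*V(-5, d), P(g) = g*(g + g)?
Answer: -3500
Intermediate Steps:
V(h, c) = h (V(h, c) = (4*h)/4 = h)
P(g) = 2*g² (P(g) = g*(2*g) = 2*g²)
n(r, d) = -5*d (n(r, d) = d*(-5) = -5*d)
n(4, P(5))*(4 + 10) = (-10*5²)*(4 + 10) = -10*25*14 = -5*50*14 = -250*14 = -3500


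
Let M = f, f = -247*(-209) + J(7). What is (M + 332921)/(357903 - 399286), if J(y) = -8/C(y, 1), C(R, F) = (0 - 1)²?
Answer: -384536/41383 ≈ -9.2921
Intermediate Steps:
C(R, F) = 1 (C(R, F) = (-1)² = 1)
J(y) = -8 (J(y) = -8/1 = -8*1 = -8)
f = 51615 (f = -247*(-209) - 8 = 51623 - 8 = 51615)
M = 51615
(M + 332921)/(357903 - 399286) = (51615 + 332921)/(357903 - 399286) = 384536/(-41383) = 384536*(-1/41383) = -384536/41383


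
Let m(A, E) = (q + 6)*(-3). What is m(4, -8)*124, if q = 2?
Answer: -2976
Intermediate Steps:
m(A, E) = -24 (m(A, E) = (2 + 6)*(-3) = 8*(-3) = -24)
m(4, -8)*124 = -24*124 = -2976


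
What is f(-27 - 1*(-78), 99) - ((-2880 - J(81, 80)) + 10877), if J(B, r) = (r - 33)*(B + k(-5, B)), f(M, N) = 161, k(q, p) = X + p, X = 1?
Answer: -175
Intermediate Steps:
k(q, p) = 1 + p
J(B, r) = (1 + 2*B)*(-33 + r) (J(B, r) = (r - 33)*(B + (1 + B)) = (-33 + r)*(1 + 2*B) = (1 + 2*B)*(-33 + r))
f(-27 - 1*(-78), 99) - ((-2880 - J(81, 80)) + 10877) = 161 - ((-2880 - (-33 + 80 - 66*81 + 2*81*80)) + 10877) = 161 - ((-2880 - (-33 + 80 - 5346 + 12960)) + 10877) = 161 - ((-2880 - 1*7661) + 10877) = 161 - ((-2880 - 7661) + 10877) = 161 - (-10541 + 10877) = 161 - 1*336 = 161 - 336 = -175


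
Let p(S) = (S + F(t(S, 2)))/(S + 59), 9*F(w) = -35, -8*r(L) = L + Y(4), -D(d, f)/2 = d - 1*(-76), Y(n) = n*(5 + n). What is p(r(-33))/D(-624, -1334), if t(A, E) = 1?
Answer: -307/4626216 ≈ -6.6361e-5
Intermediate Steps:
D(d, f) = -152 - 2*d (D(d, f) = -2*(d - 1*(-76)) = -2*(d + 76) = -2*(76 + d) = -152 - 2*d)
r(L) = -9/2 - L/8 (r(L) = -(L + 4*(5 + 4))/8 = -(L + 4*9)/8 = -(L + 36)/8 = -(36 + L)/8 = -9/2 - L/8)
F(w) = -35/9 (F(w) = (1/9)*(-35) = -35/9)
p(S) = (-35/9 + S)/(59 + S) (p(S) = (S - 35/9)/(S + 59) = (-35/9 + S)/(59 + S))
p(r(-33))/D(-624, -1334) = ((-35/9 + (-9/2 - 1/8*(-33)))/(59 + (-9/2 - 1/8*(-33))))/(-152 - 2*(-624)) = ((-35/9 + (-9/2 + 33/8))/(59 + (-9/2 + 33/8)))/(-152 + 1248) = ((-35/9 - 3/8)/(59 - 3/8))/1096 = (-307/72/(469/8))*(1/1096) = ((8/469)*(-307/72))*(1/1096) = -307/4221*1/1096 = -307/4626216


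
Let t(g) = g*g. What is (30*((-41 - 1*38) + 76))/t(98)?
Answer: -45/4802 ≈ -0.0093711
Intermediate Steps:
t(g) = g²
(30*((-41 - 1*38) + 76))/t(98) = (30*((-41 - 1*38) + 76))/(98²) = (30*((-41 - 38) + 76))/9604 = (30*(-79 + 76))*(1/9604) = (30*(-3))*(1/9604) = -90*1/9604 = -45/4802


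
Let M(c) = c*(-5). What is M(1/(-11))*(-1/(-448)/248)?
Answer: 5/1222144 ≈ 4.0912e-6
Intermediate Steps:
M(c) = -5*c
M(1/(-11))*(-1/(-448)/248) = (-5/(-11))*(-1/(-448)/248) = (-5*(-1/11))*(-1*(-1/448)*(1/248)) = 5*((1/448)*(1/248))/11 = (5/11)*(1/111104) = 5/1222144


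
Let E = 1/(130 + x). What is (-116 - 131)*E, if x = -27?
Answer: -247/103 ≈ -2.3981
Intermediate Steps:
E = 1/103 (E = 1/(130 - 27) = 1/103 ≈ 0.0097087)
(-116 - 131)*E = (-116 - 131)*(1/103) = -247*1/103 = -247/103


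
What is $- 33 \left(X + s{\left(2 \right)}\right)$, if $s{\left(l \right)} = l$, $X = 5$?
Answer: $-231$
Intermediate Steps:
$- 33 \left(X + s{\left(2 \right)}\right) = - 33 \left(5 + 2\right) = \left(-33\right) 7 = -231$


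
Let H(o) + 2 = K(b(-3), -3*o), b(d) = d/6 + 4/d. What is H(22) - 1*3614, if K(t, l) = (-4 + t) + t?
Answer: -10871/3 ≈ -3623.7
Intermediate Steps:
b(d) = 4/d + d/6 (b(d) = d*(⅙) + 4/d = d/6 + 4/d = 4/d + d/6)
K(t, l) = -4 + 2*t
H(o) = -29/3 (H(o) = -2 + (-4 + 2*(4/(-3) + (⅙)*(-3))) = -2 + (-4 + 2*(4*(-⅓) - ½)) = -2 + (-4 + 2*(-4/3 - ½)) = -2 + (-4 + 2*(-11/6)) = -2 + (-4 - 11/3) = -2 - 23/3 = -29/3)
H(22) - 1*3614 = -29/3 - 1*3614 = -29/3 - 3614 = -10871/3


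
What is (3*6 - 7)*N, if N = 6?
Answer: 66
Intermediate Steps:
(3*6 - 7)*N = (3*6 - 7)*6 = (18 - 7)*6 = 11*6 = 66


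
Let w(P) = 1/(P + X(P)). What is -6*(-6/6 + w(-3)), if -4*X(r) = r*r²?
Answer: 22/5 ≈ 4.4000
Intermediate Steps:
X(r) = -r³/4 (X(r) = -r*r²/4 = -r³/4)
w(P) = 1/(P - P³/4)
-6*(-6/6 + w(-3)) = -6*(-6/6 - 4/(-3*(-4 + (-3)²))) = -6*(-6*⅙ - 4*(-⅓)/(-4 + 9)) = -6*(-1 - 4*(-⅓)/5) = -6*(-1 - 4*(-⅓)*⅕) = -6*(-1 + 4/15) = -6*(-11/15) = 22/5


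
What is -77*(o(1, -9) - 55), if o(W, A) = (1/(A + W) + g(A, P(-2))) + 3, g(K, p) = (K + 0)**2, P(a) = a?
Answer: -17787/8 ≈ -2223.4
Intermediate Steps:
g(K, p) = K**2
o(W, A) = 3 + A**2 + 1/(A + W) (o(W, A) = (1/(A + W) + A**2) + 3 = (A**2 + 1/(A + W)) + 3 = 3 + A**2 + 1/(A + W))
-77*(o(1, -9) - 55) = -77*((1 + (-9)**3 + 3*(-9) + 3*1 + 1*(-9)**2)/(-9 + 1) - 55) = -77*((1 - 729 - 27 + 3 + 1*81)/(-8) - 55) = -77*(-(1 - 729 - 27 + 3 + 81)/8 - 55) = -77*(-1/8*(-671) - 55) = -77*(671/8 - 55) = -77*231/8 = -17787/8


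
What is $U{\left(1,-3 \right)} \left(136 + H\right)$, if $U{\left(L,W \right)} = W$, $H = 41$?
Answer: $-531$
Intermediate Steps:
$U{\left(1,-3 \right)} \left(136 + H\right) = - 3 \left(136 + 41\right) = \left(-3\right) 177 = -531$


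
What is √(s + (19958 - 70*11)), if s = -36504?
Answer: 6*I*√481 ≈ 131.59*I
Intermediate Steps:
√(s + (19958 - 70*11)) = √(-36504 + (19958 - 70*11)) = √(-36504 + (19958 - 770)) = √(-36504 + 19188) = √(-17316) = 6*I*√481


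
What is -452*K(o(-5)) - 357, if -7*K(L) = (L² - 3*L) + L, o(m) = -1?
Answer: -1143/7 ≈ -163.29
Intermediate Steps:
K(L) = -L²/7 + 2*L/7 (K(L) = -((L² - 3*L) + L)/7 = -(L² - 2*L)/7 = -L²/7 + 2*L/7)
-452*K(o(-5)) - 357 = -452*(-1)*(2 - 1*(-1))/7 - 357 = -452*(-1)*(2 + 1)/7 - 357 = -452*(-1)*3/7 - 357 = -452*(-3/7) - 357 = 1356/7 - 357 = -1143/7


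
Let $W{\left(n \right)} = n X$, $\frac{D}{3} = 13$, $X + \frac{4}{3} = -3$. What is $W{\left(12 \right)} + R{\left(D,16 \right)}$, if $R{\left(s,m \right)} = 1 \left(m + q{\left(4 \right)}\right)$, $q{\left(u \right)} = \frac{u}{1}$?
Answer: $-32$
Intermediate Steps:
$X = - \frac{13}{3}$ ($X = - \frac{4}{3} - 3 = - \frac{13}{3} \approx -4.3333$)
$q{\left(u \right)} = u$ ($q{\left(u \right)} = u 1 = u$)
$D = 39$ ($D = 3 \cdot 13 = 39$)
$R{\left(s,m \right)} = 4 + m$ ($R{\left(s,m \right)} = 1 \left(m + 4\right) = 1 \left(4 + m\right) = 4 + m$)
$W{\left(n \right)} = - \frac{13 n}{3}$ ($W{\left(n \right)} = n \left(- \frac{13}{3}\right) = - \frac{13 n}{3}$)
$W{\left(12 \right)} + R{\left(D,16 \right)} = \left(- \frac{13}{3}\right) 12 + \left(4 + 16\right) = -52 + 20 = -32$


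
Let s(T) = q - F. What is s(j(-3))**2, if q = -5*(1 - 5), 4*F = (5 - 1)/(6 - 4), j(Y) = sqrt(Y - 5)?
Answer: 1521/4 ≈ 380.25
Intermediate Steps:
j(Y) = sqrt(-5 + Y)
F = 1/2 (F = ((5 - 1)/(6 - 4))/4 = (4/2)/4 = (4*(1/2))/4 = (1/4)*2 = 1/2 ≈ 0.50000)
q = 20 (q = -5*(-4) = 20)
s(T) = 39/2 (s(T) = 20 - 1*1/2 = 20 - 1/2 = 39/2)
s(j(-3))**2 = (39/2)**2 = 1521/4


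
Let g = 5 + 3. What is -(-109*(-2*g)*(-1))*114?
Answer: 198816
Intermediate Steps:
g = 8
-(-109*(-2*g)*(-1))*114 = -(-109*(-2*8)*(-1))*114 = -(-(-1744)*(-1))*114 = -(-109*16)*114 = -(-1744)*114 = -1*(-198816) = 198816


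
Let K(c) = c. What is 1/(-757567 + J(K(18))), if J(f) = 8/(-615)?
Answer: -615/465903713 ≈ -1.3200e-6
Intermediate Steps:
J(f) = -8/615 (J(f) = 8*(-1/615) = -8/615)
1/(-757567 + J(K(18))) = 1/(-757567 - 8/615) = 1/(-465903713/615) = -615/465903713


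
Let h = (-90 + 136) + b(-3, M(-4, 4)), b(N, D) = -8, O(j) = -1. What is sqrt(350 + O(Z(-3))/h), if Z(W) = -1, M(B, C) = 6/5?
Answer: sqrt(505362)/38 ≈ 18.708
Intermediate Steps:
M(B, C) = 6/5 (M(B, C) = 6*(1/5) = 6/5)
h = 38 (h = (-90 + 136) - 8 = 46 - 8 = 38)
sqrt(350 + O(Z(-3))/h) = sqrt(350 - 1/38) = sqrt(13299/38) = sqrt(505362)/38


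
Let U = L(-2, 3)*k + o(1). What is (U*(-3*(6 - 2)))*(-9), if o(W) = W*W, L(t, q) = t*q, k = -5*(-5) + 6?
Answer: -19980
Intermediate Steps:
k = 31 (k = 25 + 6 = 31)
L(t, q) = q*t
o(W) = W²
U = -185 (U = (3*(-2))*31 + 1² = -6*31 + 1 = -186 + 1 = -185)
(U*(-3*(6 - 2)))*(-9) = -(-555)*(6 - 2)*(-9) = -(-555)*4*(-9) = -185*(-12)*(-9) = 2220*(-9) = -19980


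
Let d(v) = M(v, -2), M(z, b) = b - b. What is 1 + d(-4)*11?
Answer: 1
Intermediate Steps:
M(z, b) = 0
d(v) = 0
1 + d(-4)*11 = 1 + 0*11 = 1 + 0 = 1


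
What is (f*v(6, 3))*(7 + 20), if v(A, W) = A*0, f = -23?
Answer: 0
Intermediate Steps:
v(A, W) = 0
(f*v(6, 3))*(7 + 20) = (-23*0)*(7 + 20) = 0*27 = 0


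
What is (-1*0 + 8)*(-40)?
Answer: -320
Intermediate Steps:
(-1*0 + 8)*(-40) = (0 + 8)*(-40) = 8*(-40) = -320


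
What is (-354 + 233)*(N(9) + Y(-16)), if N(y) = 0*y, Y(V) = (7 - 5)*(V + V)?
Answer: 7744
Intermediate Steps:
Y(V) = 4*V (Y(V) = 2*(2*V) = 4*V)
N(y) = 0
(-354 + 233)*(N(9) + Y(-16)) = (-354 + 233)*(0 + 4*(-16)) = -121*(0 - 64) = -121*(-64) = 7744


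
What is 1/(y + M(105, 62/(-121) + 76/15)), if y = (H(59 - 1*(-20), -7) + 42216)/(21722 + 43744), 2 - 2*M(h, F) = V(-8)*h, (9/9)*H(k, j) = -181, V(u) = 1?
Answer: -32733/1664732 ≈ -0.019663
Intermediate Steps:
H(k, j) = -181
M(h, F) = 1 - h/2
y = 42035/65466 (y = (-181 + 42216)/(21722 + 43744) = 42035/65466 ≈ 0.64209)
1/(y + M(105, 62/(-121) + 76/15)) = 1/(42035/65466 + (1 - 1/2*105)) = 1/(42035/65466 + (1 - 105/2)) = 1/(42035/65466 - 103/2) = 1/(-1664732/32733) = -32733/1664732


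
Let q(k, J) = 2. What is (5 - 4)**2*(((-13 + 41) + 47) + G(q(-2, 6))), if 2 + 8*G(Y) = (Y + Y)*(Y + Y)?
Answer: 307/4 ≈ 76.750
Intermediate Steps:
G(Y) = -1/4 + Y**2/2 (G(Y) = -1/4 + ((Y + Y)*(Y + Y))/8 = -1/4 + ((2*Y)*(2*Y))/8 = -1/4 + (4*Y**2)/8 = -1/4 + Y**2/2)
(5 - 4)**2*(((-13 + 41) + 47) + G(q(-2, 6))) = (5 - 4)**2*(((-13 + 41) + 47) + (-1/4 + (1/2)*2**2)) = 1**2*((28 + 47) + (-1/4 + (1/2)*4)) = 1*(75 + (-1/4 + 2)) = 1*(75 + 7/4) = 1*(307/4) = 307/4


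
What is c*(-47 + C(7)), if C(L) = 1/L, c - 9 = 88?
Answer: -31816/7 ≈ -4545.1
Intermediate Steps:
c = 97 (c = 9 + 88 = 97)
c*(-47 + C(7)) = 97*(-47 + 1/7) = 97*(-328/7) = -31816/7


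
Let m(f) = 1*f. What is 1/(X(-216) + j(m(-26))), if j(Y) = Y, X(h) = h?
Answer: -1/242 ≈ -0.0041322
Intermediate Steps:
m(f) = f
1/(X(-216) + j(m(-26))) = 1/(-216 - 26) = 1/(-242) = -1/242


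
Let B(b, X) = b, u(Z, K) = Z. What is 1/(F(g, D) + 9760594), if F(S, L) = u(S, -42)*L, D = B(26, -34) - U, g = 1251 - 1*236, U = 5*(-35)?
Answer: 1/9964609 ≈ 1.0036e-7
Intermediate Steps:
U = -175
g = 1015 (g = 1251 - 236 = 1015)
D = 201 (D = 26 - 1*(-175) = 26 + 175 = 201)
F(S, L) = L*S (F(S, L) = S*L = L*S)
1/(F(g, D) + 9760594) = 1/(201*1015 + 9760594) = 1/(204015 + 9760594) = 1/9964609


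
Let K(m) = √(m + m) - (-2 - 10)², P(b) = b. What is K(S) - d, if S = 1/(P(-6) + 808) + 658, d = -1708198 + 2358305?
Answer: -650251 + √211614517/401 ≈ -6.5022e+5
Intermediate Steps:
d = 650107
S = 527717/802 (S = 1/(-6 + 808) + 658 = 1/802 + 658 = 527717/802 ≈ 658.00)
K(m) = -144 + √2*√m (K(m) = √(2*m) - 1*(-12)² = √2*√m - 1*144 = √2*√m - 144 = -144 + √2*√m)
K(S) - d = (-144 + √2*√(527717/802)) - 1*650107 = (-144 + √2*(√423229034/802)) - 650107 = (-144 + √211614517/401) - 650107 = -650251 + √211614517/401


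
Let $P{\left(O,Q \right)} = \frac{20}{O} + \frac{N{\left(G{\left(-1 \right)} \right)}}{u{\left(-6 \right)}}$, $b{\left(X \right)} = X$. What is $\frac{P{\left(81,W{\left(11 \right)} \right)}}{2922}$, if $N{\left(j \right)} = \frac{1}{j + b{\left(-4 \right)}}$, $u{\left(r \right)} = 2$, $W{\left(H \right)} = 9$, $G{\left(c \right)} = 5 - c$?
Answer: $\frac{161}{946728} \approx 0.00017006$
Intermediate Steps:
$N{\left(j \right)} = \frac{1}{-4 + j}$ ($N{\left(j \right)} = \frac{1}{j - 4} = \frac{1}{-4 + j}$)
$P{\left(O,Q \right)} = \frac{1}{4} + \frac{20}{O}$ ($P{\left(O,Q \right)} = \frac{20}{O} + \frac{1}{\left(-4 + \left(5 - -1\right)\right) 2} = \frac{20}{O} + \frac{1}{-4 + \left(5 + 1\right)} \frac{1}{2} = \frac{20}{O} + \frac{1}{-4 + 6} \cdot \frac{1}{2} = \frac{20}{O} + \frac{1}{2} \cdot \frac{1}{2} = \frac{20}{O} + \frac{1}{4} = \frac{1}{4} + \frac{20}{O}$)
$\frac{P{\left(81,W{\left(11 \right)} \right)}}{2922} = \frac{\frac{1}{4} \cdot \frac{1}{81} \left(80 + 81\right)}{2922} = \frac{1}{4} \cdot \frac{1}{81} \cdot 161 \cdot \frac{1}{2922} = \frac{161}{324} \cdot \frac{1}{2922} = \frac{161}{946728}$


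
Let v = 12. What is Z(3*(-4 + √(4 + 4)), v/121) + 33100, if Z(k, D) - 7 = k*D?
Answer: 4005803/121 + 72*√2/121 ≈ 33107.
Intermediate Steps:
Z(k, D) = 7 + D*k (Z(k, D) = 7 + k*D = 7 + D*k)
Z(3*(-4 + √(4 + 4)), v/121) + 33100 = (7 + (12/121)*(3*(-4 + √(4 + 4)))) + 33100 = (7 + (12*(1/121))*(3*(-4 + √8))) + 33100 = (7 + 12*(3*(-4 + 2*√2))/121) + 33100 = (7 + 12*(-12 + 6*√2)/121) + 33100 = (7 + (-144/121 + 72*√2/121)) + 33100 = (703/121 + 72*√2/121) + 33100 = 4005803/121 + 72*√2/121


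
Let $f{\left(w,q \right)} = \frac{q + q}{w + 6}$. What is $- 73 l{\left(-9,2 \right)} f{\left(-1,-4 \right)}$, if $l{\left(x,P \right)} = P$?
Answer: $\frac{1168}{5} \approx 233.6$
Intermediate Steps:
$f{\left(w,q \right)} = \frac{2 q}{6 + w}$
$- 73 l{\left(-9,2 \right)} f{\left(-1,-4 \right)} = \left(-73\right) 2 \cdot 2 \left(-4\right) \frac{1}{6 - 1} = - 146 \cdot 2 \left(-4\right) \frac{1}{5} = \left(-146\right) \left(- \frac{8}{5}\right) = \frac{1168}{5}$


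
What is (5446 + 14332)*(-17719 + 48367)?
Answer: 606156144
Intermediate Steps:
(5446 + 14332)*(-17719 + 48367) = 19778*30648 = 606156144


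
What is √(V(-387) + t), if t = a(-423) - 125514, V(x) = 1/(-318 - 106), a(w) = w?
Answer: I*√5660112634/212 ≈ 354.88*I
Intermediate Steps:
V(x) = -1/424 (V(x) = 1/(-424) = -1/424)
t = -125937 (t = -423 - 125514 = -125937)
√(V(-387) + t) = √(-1/424 - 125937) = √(-53397289/424) = I*√5660112634/212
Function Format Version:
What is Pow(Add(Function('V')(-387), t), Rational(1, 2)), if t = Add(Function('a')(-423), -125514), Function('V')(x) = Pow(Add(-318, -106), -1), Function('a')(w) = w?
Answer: Mul(Rational(1, 212), I, Pow(5660112634, Rational(1, 2))) ≈ Mul(354.88, I)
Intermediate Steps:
Function('V')(x) = Rational(-1, 424) (Function('V')(x) = Pow(-424, -1) = Rational(-1, 424))
t = -125937 (t = Add(-423, -125514) = -125937)
Pow(Add(Function('V')(-387), t), Rational(1, 2)) = Pow(Add(Rational(-1, 424), -125937), Rational(1, 2)) = Pow(Rational(-53397289, 424), Rational(1, 2)) = Mul(Rational(1, 212), I, Pow(5660112634, Rational(1, 2)))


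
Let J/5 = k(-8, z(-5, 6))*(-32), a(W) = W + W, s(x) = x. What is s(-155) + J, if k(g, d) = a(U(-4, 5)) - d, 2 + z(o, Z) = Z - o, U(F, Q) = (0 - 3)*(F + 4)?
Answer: 1285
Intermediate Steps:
U(F, Q) = -12 - 3*F (U(F, Q) = -3*(4 + F) = -12 - 3*F)
a(W) = 2*W
z(o, Z) = -2 + Z - o (z(o, Z) = -2 + (Z - o) = -2 + Z - o)
k(g, d) = -d (k(g, d) = 2*(-12 - 3*(-4)) - d = 2*(-12 + 12) - d = 2*0 - d = 0 - d = -d)
J = 1440 (J = 5*(-(-2 + 6 - 1*(-5))*(-32)) = 5*(-(-2 + 6 + 5)*(-32)) = 5*(-1*9*(-32)) = 5*(-9*(-32)) = 5*288 = 1440)
s(-155) + J = -155 + 1440 = 1285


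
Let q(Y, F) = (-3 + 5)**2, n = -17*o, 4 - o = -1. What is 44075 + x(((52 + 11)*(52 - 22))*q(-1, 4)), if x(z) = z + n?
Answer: 51550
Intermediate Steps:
o = 5 (o = 4 - 1*(-1) = 4 + 1 = 5)
n = -85 (n = -17*5 = -85)
q(Y, F) = 4 (q(Y, F) = 2**2 = 4)
x(z) = -85 + z (x(z) = z - 85 = -85 + z)
44075 + x(((52 + 11)*(52 - 22))*q(-1, 4)) = 44075 + (-85 + ((52 + 11)*(52 - 22))*4) = 44075 + (-85 + (63*30)*4) = 44075 + (-85 + 1890*4) = 44075 + (-85 + 7560) = 44075 + 7475 = 51550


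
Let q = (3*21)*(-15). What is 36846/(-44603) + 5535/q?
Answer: -2086645/312221 ≈ -6.6832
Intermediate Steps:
q = -945 (q = 63*(-15) = -945)
36846/(-44603) + 5535/q = 36846/(-44603) + 5535/(-945) = 36846*(-1/44603) + 5535*(-1/945) = -36846/44603 - 41/7 = -2086645/312221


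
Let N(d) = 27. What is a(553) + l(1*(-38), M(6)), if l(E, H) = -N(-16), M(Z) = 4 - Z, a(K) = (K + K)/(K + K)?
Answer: -26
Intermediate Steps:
a(K) = 1 (a(K) = (2*K)/((2*K)) = (2*K)*(1/(2*K)) = 1)
l(E, H) = -27 (l(E, H) = -1*27 = -27)
a(553) + l(1*(-38), M(6)) = 1 - 27 = -26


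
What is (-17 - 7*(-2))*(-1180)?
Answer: 3540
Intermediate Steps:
(-17 - 7*(-2))*(-1180) = (-17 - 1*(-14))*(-1180) = (-17 + 14)*(-1180) = -3*(-1180) = 3540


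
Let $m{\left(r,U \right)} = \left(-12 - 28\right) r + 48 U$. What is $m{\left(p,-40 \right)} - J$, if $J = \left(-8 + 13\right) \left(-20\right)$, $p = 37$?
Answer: $-3300$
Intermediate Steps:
$m{\left(r,U \right)} = - 40 r + 48 U$ ($m{\left(r,U \right)} = \left(-12 - 28\right) r + 48 U = - 40 r + 48 U$)
$J = -100$ ($J = 5 \left(-20\right) = -100$)
$m{\left(p,-40 \right)} - J = \left(\left(-40\right) 37 + 48 \left(-40\right)\right) - -100 = \left(-1480 - 1920\right) + 100 = -3400 + 100 = -3300$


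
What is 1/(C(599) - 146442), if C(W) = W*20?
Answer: -1/134462 ≈ -7.4370e-6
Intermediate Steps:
C(W) = 20*W
1/(C(599) - 146442) = 1/(20*599 - 146442) = 1/(11980 - 146442) = 1/(-134462) = -1/134462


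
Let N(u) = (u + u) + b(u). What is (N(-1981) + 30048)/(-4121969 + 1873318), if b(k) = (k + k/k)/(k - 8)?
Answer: -5765226/496951871 ≈ -0.011601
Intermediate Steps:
b(k) = (1 + k)/(-8 + k) (b(k) = (k + 1)/(-8 + k) = (1 + k)/(-8 + k))
N(u) = 2*u + (1 + u)/(-8 + u) (N(u) = (u + u) + (1 + u)/(-8 + u) = 2*u + (1 + u)/(-8 + u))
(N(-1981) + 30048)/(-4121969 + 1873318) = ((1 - 1981 + 2*(-1981)*(-8 - 1981))/(-8 - 1981) + 30048)/(-4121969 + 1873318) = ((1 - 1981 + 2*(-1981)*(-1989))/(-1989) + 30048)/(-2248651) = (-(1 - 1981 + 7880418)/1989 + 30048)*(-1/2248651) = (-1/1989*7878438 + 30048)*(-1/2248651) = (-875382/221 + 30048)*(-1/2248651) = (5765226/221)*(-1/2248651) = -5765226/496951871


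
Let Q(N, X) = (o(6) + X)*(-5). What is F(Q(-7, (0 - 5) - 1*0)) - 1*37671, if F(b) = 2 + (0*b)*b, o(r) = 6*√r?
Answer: -37669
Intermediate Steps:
Q(N, X) = -30*√6 - 5*X (Q(N, X) = (6*√6 + X)*(-5) = (X + 6*√6)*(-5) = -30*√6 - 5*X)
F(b) = 2 (F(b) = 2 + 0*b = 2 + 0 = 2)
F(Q(-7, (0 - 5) - 1*0)) - 1*37671 = 2 - 1*37671 = 2 - 37671 = -37669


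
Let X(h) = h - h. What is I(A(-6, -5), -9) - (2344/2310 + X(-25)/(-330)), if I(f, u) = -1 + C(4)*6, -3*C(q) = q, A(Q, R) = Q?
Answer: -11567/1155 ≈ -10.015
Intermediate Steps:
X(h) = 0
C(q) = -q/3
I(f, u) = -9 (I(f, u) = -1 - 1/3*4*6 = -1 - 4/3*6 = -1 - 8 = -9)
I(A(-6, -5), -9) - (2344/2310 + X(-25)/(-330)) = -9 - (2344/2310 + 0/(-330)) = -9 - (2344*(1/2310) + 0*(-1/330)) = -9 - (1172/1155 + 0) = -9 - 1*1172/1155 = -9 - 1172/1155 = -11567/1155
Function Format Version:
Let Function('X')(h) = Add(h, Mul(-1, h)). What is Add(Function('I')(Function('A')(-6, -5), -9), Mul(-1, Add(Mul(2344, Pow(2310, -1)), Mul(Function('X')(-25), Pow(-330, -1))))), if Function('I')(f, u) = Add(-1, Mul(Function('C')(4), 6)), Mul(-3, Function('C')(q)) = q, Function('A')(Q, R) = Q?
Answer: Rational(-11567, 1155) ≈ -10.015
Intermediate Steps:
Function('X')(h) = 0
Function('C')(q) = Mul(Rational(-1, 3), q)
Function('I')(f, u) = -9 (Function('I')(f, u) = Add(-1, Mul(Mul(Rational(-1, 3), 4), 6)) = Add(-1, Mul(Rational(-4, 3), 6)) = Add(-1, -8) = -9)
Add(Function('I')(Function('A')(-6, -5), -9), Mul(-1, Add(Mul(2344, Pow(2310, -1)), Mul(Function('X')(-25), Pow(-330, -1))))) = Add(-9, Mul(-1, Add(Mul(2344, Pow(2310, -1)), Mul(0, Pow(-330, -1))))) = Add(-9, Mul(-1, Add(Mul(2344, Rational(1, 2310)), Mul(0, Rational(-1, 330))))) = Add(-9, Mul(-1, Add(Rational(1172, 1155), 0))) = Add(-9, Mul(-1, Rational(1172, 1155))) = Add(-9, Rational(-1172, 1155)) = Rational(-11567, 1155)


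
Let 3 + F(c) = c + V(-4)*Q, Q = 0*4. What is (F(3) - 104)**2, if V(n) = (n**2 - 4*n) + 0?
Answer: 10816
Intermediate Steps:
V(n) = n**2 - 4*n
Q = 0
F(c) = -3 + c (F(c) = -3 + (c - 4*(-4 - 4)*0) = -3 + (c - 4*(-8)*0) = -3 + (c + 32*0) = -3 + (c + 0) = -3 + c)
(F(3) - 104)**2 = ((-3 + 3) - 104)**2 = (0 - 104)**2 = (-104)**2 = 10816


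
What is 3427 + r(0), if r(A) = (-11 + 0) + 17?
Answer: 3433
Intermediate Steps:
r(A) = 6 (r(A) = -11 + 17 = 6)
3427 + r(0) = 3427 + 6 = 3433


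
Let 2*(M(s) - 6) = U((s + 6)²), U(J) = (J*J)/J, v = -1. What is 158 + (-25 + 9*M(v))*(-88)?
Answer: -12294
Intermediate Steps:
U(J) = J (U(J) = J²/J = J)
M(s) = 6 + (6 + s)²/2 (M(s) = 6 + (s + 6)²/2 = 6 + (6 + s)²/2)
158 + (-25 + 9*M(v))*(-88) = 158 + (-25 + 9*(6 + (6 - 1)²/2))*(-88) = 158 + (-25 + 9*(6 + (½)*5²))*(-88) = 158 + (-25 + 9*(6 + (½)*25))*(-88) = 158 + (-25 + 9*(6 + 25/2))*(-88) = 158 + (-25 + 9*(37/2))*(-88) = 158 + (-25 + 333/2)*(-88) = 158 + (283/2)*(-88) = 158 - 12452 = -12294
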